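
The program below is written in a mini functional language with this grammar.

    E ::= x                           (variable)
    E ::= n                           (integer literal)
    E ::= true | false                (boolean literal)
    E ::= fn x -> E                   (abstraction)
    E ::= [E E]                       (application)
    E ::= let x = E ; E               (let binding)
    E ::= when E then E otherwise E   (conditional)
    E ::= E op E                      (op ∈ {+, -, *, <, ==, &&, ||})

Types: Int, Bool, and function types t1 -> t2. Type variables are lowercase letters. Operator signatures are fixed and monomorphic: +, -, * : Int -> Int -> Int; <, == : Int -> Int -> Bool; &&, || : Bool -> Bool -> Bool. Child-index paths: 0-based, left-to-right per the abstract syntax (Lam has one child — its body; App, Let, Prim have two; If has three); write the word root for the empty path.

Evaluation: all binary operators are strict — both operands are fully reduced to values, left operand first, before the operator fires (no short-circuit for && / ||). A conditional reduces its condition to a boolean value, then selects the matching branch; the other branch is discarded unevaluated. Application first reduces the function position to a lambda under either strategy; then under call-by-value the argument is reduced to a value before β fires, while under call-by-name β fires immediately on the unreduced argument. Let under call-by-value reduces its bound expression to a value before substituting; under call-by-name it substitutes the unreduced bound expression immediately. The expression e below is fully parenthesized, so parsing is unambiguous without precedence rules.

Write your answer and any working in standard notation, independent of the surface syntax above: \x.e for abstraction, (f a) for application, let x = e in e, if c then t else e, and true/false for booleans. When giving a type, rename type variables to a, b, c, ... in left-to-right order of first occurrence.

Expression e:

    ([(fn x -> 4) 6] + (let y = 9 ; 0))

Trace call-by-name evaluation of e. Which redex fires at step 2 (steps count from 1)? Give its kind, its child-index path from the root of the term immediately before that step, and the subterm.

Trace:
step 0: (((\x.4) 6) + (let y = 9 in 0))
step 1: [beta@0] (4 + (let y = 9 in 0))
step 2: [let@1] (4 + 0)

Answer: let at 1 : (let y = 9 in 0)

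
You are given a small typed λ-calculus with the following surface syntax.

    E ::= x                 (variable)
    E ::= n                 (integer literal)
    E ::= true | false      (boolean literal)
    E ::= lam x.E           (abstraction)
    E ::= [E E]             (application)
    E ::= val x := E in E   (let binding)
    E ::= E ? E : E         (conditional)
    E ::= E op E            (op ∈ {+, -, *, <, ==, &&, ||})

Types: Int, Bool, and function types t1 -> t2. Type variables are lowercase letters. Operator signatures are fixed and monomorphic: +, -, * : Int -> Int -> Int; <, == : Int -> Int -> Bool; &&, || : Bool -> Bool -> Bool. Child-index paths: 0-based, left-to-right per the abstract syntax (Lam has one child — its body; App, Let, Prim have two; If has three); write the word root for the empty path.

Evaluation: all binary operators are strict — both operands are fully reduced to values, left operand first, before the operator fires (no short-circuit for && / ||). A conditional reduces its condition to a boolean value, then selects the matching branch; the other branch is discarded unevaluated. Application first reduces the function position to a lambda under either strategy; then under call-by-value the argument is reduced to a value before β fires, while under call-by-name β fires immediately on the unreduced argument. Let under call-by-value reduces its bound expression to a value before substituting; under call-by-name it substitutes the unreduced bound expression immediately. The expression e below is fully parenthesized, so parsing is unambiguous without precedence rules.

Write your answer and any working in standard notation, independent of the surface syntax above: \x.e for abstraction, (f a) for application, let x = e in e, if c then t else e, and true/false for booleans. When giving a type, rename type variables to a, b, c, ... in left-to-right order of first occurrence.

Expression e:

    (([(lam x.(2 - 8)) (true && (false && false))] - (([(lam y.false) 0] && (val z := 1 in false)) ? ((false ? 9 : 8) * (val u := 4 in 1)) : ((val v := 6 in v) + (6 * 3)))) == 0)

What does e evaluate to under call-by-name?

Answer: false

Trace:
step 0: ((((\x.(2 - 8)) (true && (false && false))) - (if (((\y.false) 0) && (let z = 1 in false)) then ((if false then 9 else 8) * (let u = 4 in 1)) else ((let v = 6 in v) + (6 * 3)))) == 0)
step 1: [beta@0.0] (((2 - 8) - (if (((\y.false) 0) && (let z = 1 in false)) then ((if false then 9 else 8) * (let u = 4 in 1)) else ((let v = 6 in v) + (6 * 3)))) == 0)
step 2: [delta@0.0] ((-6 - (if (((\y.false) 0) && (let z = 1 in false)) then ((if false then 9 else 8) * (let u = 4 in 1)) else ((let v = 6 in v) + (6 * 3)))) == 0)
step 3: [beta@0.1.0.0] ((-6 - (if (false && (let z = 1 in false)) then ((if false then 9 else 8) * (let u = 4 in 1)) else ((let v = 6 in v) + (6 * 3)))) == 0)
step 4: [let@0.1.0.1] ((-6 - (if (false && false) then ((if false then 9 else 8) * (let u = 4 in 1)) else ((let v = 6 in v) + (6 * 3)))) == 0)
step 5: [delta@0.1.0] ((-6 - (if false then ((if false then 9 else 8) * (let u = 4 in 1)) else ((let v = 6 in v) + (6 * 3)))) == 0)
step 6: [if@0.1] ((-6 - ((let v = 6 in v) + (6 * 3))) == 0)
step 7: [let@0.1.0] ((-6 - (6 + (6 * 3))) == 0)
step 8: [delta@0.1.1] ((-6 - (6 + 18)) == 0)
step 9: [delta@0.1] ((-6 - 24) == 0)
step 10: [delta@0] (-30 == 0)
step 11: [delta@root] false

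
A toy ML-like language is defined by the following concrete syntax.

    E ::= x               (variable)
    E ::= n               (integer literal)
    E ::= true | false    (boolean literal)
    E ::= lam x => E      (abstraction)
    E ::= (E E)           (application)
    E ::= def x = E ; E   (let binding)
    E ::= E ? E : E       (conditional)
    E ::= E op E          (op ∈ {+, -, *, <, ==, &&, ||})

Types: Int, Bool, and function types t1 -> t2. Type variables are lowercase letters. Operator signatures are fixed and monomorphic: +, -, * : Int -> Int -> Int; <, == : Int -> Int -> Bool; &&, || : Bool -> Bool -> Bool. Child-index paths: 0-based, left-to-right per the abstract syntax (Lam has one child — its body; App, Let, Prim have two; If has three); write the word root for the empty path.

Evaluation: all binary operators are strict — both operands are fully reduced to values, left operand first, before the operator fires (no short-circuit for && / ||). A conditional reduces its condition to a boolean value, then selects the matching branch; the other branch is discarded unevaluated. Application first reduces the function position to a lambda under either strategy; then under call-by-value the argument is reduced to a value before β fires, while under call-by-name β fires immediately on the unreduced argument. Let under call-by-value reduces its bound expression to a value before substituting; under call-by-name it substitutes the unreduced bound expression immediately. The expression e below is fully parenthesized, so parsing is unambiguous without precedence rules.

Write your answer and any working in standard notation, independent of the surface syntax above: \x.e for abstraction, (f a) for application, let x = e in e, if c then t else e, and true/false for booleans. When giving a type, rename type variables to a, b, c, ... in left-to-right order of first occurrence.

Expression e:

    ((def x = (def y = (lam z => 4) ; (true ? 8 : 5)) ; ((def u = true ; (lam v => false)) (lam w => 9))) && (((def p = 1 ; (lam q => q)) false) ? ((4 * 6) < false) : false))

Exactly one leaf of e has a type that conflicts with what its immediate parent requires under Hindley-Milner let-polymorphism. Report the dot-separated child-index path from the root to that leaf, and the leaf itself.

Derivation:
\z._ : a -> Int
let y : forall. a -> Int
  unify Bool ~ Bool
  unify Int ~ Int
let x : Int
let u : Bool
\v._ : b -> Bool
\w._ : c -> Int
  unify b -> Bool ~ (c -> Int) -> d
  unify b ~ c -> Int
  unify Bool ~ d
_ _ : Bool
  unify Bool ~ Bool
let p : Int
q : e
\q._ : e -> e
  unify e -> e ~ Bool -> f
  unify e ~ Bool
  unify Bool ~ f
_ _ : Bool
  unify Bool ~ Bool
  unify Int ~ Int
  unify Int ~ Int
  unify Int ~ Int
  unify Bool ~ Int
  FAIL: mismatch Bool ~ Int

Answer: 1.1.1 : false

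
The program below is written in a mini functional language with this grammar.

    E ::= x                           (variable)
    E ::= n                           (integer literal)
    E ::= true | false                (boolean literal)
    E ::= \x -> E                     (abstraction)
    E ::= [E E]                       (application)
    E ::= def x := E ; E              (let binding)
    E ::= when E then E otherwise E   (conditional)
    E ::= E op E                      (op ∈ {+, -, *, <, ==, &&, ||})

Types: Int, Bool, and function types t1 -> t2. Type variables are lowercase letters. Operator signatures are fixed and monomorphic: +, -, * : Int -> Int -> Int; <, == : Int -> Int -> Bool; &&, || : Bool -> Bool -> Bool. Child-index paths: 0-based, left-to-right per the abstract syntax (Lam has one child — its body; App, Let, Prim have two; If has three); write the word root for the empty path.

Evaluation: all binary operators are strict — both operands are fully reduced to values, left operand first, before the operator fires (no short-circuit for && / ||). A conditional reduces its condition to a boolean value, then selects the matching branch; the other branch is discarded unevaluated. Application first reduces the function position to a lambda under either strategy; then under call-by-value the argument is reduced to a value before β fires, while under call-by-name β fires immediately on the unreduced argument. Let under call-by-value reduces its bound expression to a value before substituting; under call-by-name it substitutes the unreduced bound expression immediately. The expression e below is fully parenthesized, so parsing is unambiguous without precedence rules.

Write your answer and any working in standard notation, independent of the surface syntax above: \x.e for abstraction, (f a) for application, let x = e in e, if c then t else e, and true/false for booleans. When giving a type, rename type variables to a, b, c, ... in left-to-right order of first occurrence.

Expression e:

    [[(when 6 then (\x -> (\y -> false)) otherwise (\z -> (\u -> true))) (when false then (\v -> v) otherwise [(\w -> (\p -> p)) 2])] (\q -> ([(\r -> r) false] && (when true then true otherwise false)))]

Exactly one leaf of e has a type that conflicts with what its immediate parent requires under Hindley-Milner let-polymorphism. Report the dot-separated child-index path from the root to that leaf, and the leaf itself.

Working:
  unify Int ~ Bool
  FAIL: mismatch Int ~ Bool

Answer: 0.0.0 : 6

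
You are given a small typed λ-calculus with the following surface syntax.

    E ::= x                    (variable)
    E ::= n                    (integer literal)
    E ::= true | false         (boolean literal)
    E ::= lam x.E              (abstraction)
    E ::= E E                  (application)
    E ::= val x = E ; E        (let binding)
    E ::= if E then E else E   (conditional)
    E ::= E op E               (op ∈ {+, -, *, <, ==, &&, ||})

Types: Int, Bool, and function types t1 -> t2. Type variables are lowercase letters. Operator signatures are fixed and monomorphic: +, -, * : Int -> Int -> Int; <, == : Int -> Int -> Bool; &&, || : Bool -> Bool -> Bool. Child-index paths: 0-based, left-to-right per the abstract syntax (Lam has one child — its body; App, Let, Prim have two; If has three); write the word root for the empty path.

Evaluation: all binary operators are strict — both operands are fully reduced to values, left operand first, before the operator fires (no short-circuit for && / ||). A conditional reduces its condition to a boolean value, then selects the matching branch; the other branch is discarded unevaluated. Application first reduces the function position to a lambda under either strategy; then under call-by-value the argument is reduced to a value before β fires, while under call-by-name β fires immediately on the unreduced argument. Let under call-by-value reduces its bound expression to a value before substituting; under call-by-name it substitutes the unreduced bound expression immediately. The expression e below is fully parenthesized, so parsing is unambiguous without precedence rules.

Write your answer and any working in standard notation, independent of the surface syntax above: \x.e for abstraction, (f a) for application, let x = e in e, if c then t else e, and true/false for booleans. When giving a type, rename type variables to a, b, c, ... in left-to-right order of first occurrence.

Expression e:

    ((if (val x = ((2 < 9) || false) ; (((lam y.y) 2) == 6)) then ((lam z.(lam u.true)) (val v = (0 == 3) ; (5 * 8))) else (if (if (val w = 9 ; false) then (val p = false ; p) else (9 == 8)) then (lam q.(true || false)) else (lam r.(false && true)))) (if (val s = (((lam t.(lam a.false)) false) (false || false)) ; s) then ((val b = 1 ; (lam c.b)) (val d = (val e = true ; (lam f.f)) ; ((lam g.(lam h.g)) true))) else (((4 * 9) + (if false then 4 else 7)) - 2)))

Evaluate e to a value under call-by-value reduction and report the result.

Trace:
step 0: ((if (let x = ((2 < 9) || false) in (((\y.y) 2) == 6)) then ((\z.(\u.true)) (let v = (0 == 3) in (5 * 8))) else (if (if (let w = 9 in false) then (let p = false in p) else (9 == 8)) then (\q.(true || false)) else (\r.(false && true)))) (if (let s = (((\t.(\a.false)) false) (false || false)) in s) then ((let b = 1 in (\c.b)) (let d = (let e = true in (\f.f)) in ((\g.(\h.g)) true))) else (((4 * 9) + (if false then 4 else 7)) - 2)))
step 1: [delta@0.0.0.0] ((if (let x = (true || false) in (((\y.y) 2) == 6)) then ((\z.(\u.true)) (let v = (0 == 3) in (5 * 8))) else (if (if (let w = 9 in false) then (let p = false in p) else (9 == 8)) then (\q.(true || false)) else (\r.(false && true)))) (if (let s = (((\t.(\a.false)) false) (false || false)) in s) then ((let b = 1 in (\c.b)) (let d = (let e = true in (\f.f)) in ((\g.(\h.g)) true))) else (((4 * 9) + (if false then 4 else 7)) - 2)))
step 2: [delta@0.0.0] ((if (let x = true in (((\y.y) 2) == 6)) then ((\z.(\u.true)) (let v = (0 == 3) in (5 * 8))) else (if (if (let w = 9 in false) then (let p = false in p) else (9 == 8)) then (\q.(true || false)) else (\r.(false && true)))) (if (let s = (((\t.(\a.false)) false) (false || false)) in s) then ((let b = 1 in (\c.b)) (let d = (let e = true in (\f.f)) in ((\g.(\h.g)) true))) else (((4 * 9) + (if false then 4 else 7)) - 2)))
step 3: [let@0.0] ((if (((\y.y) 2) == 6) then ((\z.(\u.true)) (let v = (0 == 3) in (5 * 8))) else (if (if (let w = 9 in false) then (let p = false in p) else (9 == 8)) then (\q.(true || false)) else (\r.(false && true)))) (if (let s = (((\t.(\a.false)) false) (false || false)) in s) then ((let b = 1 in (\c.b)) (let d = (let e = true in (\f.f)) in ((\g.(\h.g)) true))) else (((4 * 9) + (if false then 4 else 7)) - 2)))
step 4: [beta@0.0.0] ((if (2 == 6) then ((\z.(\u.true)) (let v = (0 == 3) in (5 * 8))) else (if (if (let w = 9 in false) then (let p = false in p) else (9 == 8)) then (\q.(true || false)) else (\r.(false && true)))) (if (let s = (((\t.(\a.false)) false) (false || false)) in s) then ((let b = 1 in (\c.b)) (let d = (let e = true in (\f.f)) in ((\g.(\h.g)) true))) else (((4 * 9) + (if false then 4 else 7)) - 2)))
step 5: [delta@0.0] ((if false then ((\z.(\u.true)) (let v = (0 == 3) in (5 * 8))) else (if (if (let w = 9 in false) then (let p = false in p) else (9 == 8)) then (\q.(true || false)) else (\r.(false && true)))) (if (let s = (((\t.(\a.false)) false) (false || false)) in s) then ((let b = 1 in (\c.b)) (let d = (let e = true in (\f.f)) in ((\g.(\h.g)) true))) else (((4 * 9) + (if false then 4 else 7)) - 2)))
step 6: [if@0] ((if (if (let w = 9 in false) then (let p = false in p) else (9 == 8)) then (\q.(true || false)) else (\r.(false && true))) (if (let s = (((\t.(\a.false)) false) (false || false)) in s) then ((let b = 1 in (\c.b)) (let d = (let e = true in (\f.f)) in ((\g.(\h.g)) true))) else (((4 * 9) + (if false then 4 else 7)) - 2)))
step 7: [let@0.0.0] ((if (if false then (let p = false in p) else (9 == 8)) then (\q.(true || false)) else (\r.(false && true))) (if (let s = (((\t.(\a.false)) false) (false || false)) in s) then ((let b = 1 in (\c.b)) (let d = (let e = true in (\f.f)) in ((\g.(\h.g)) true))) else (((4 * 9) + (if false then 4 else 7)) - 2)))
step 8: [if@0.0] ((if (9 == 8) then (\q.(true || false)) else (\r.(false && true))) (if (let s = (((\t.(\a.false)) false) (false || false)) in s) then ((let b = 1 in (\c.b)) (let d = (let e = true in (\f.f)) in ((\g.(\h.g)) true))) else (((4 * 9) + (if false then 4 else 7)) - 2)))
step 9: [delta@0.0] ((if false then (\q.(true || false)) else (\r.(false && true))) (if (let s = (((\t.(\a.false)) false) (false || false)) in s) then ((let b = 1 in (\c.b)) (let d = (let e = true in (\f.f)) in ((\g.(\h.g)) true))) else (((4 * 9) + (if false then 4 else 7)) - 2)))
step 10: [if@0] ((\r.(false && true)) (if (let s = (((\t.(\a.false)) false) (false || false)) in s) then ((let b = 1 in (\c.b)) (let d = (let e = true in (\f.f)) in ((\g.(\h.g)) true))) else (((4 * 9) + (if false then 4 else 7)) - 2)))
step 11: [beta@1.0.0.0] ((\r.(false && true)) (if (let s = ((\a.false) (false || false)) in s) then ((let b = 1 in (\c.b)) (let d = (let e = true in (\f.f)) in ((\g.(\h.g)) true))) else (((4 * 9) + (if false then 4 else 7)) - 2)))
step 12: [delta@1.0.0.1] ((\r.(false && true)) (if (let s = ((\a.false) false) in s) then ((let b = 1 in (\c.b)) (let d = (let e = true in (\f.f)) in ((\g.(\h.g)) true))) else (((4 * 9) + (if false then 4 else 7)) - 2)))
step 13: [beta@1.0.0] ((\r.(false && true)) (if (let s = false in s) then ((let b = 1 in (\c.b)) (let d = (let e = true in (\f.f)) in ((\g.(\h.g)) true))) else (((4 * 9) + (if false then 4 else 7)) - 2)))
step 14: [let@1.0] ((\r.(false && true)) (if false then ((let b = 1 in (\c.b)) (let d = (let e = true in (\f.f)) in ((\g.(\h.g)) true))) else (((4 * 9) + (if false then 4 else 7)) - 2)))
step 15: [if@1] ((\r.(false && true)) (((4 * 9) + (if false then 4 else 7)) - 2))
step 16: [delta@1.0.0] ((\r.(false && true)) ((36 + (if false then 4 else 7)) - 2))
step 17: [if@1.0.1] ((\r.(false && true)) ((36 + 7) - 2))
step 18: [delta@1.0] ((\r.(false && true)) (43 - 2))
step 19: [delta@1] ((\r.(false && true)) 41)
step 20: [beta@root] (false && true)
step 21: [delta@root] false

Answer: false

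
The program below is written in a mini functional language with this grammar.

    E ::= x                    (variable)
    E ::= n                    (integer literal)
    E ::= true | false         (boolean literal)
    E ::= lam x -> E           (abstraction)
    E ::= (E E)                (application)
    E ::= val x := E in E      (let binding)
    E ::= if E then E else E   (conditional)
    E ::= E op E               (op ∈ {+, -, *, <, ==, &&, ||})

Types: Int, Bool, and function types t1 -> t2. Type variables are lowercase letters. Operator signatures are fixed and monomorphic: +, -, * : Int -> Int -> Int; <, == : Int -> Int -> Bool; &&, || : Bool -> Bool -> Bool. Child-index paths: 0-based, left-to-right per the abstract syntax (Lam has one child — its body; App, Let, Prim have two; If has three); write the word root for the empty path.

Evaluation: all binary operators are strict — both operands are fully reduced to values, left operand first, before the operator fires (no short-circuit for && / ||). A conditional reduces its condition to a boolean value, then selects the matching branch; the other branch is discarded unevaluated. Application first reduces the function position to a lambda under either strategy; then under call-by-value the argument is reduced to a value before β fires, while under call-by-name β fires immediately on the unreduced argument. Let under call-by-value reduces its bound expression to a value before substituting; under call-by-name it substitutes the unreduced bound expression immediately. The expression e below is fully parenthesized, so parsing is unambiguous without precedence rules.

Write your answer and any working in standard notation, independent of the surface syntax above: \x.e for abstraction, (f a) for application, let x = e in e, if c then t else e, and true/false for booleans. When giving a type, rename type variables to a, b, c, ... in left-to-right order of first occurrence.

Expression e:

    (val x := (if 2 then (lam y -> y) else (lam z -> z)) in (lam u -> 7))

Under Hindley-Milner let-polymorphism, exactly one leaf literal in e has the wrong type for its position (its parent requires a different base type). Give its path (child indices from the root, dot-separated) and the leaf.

Answer: 0.0 : 2

Derivation:
  unify Int ~ Bool
  FAIL: mismatch Int ~ Bool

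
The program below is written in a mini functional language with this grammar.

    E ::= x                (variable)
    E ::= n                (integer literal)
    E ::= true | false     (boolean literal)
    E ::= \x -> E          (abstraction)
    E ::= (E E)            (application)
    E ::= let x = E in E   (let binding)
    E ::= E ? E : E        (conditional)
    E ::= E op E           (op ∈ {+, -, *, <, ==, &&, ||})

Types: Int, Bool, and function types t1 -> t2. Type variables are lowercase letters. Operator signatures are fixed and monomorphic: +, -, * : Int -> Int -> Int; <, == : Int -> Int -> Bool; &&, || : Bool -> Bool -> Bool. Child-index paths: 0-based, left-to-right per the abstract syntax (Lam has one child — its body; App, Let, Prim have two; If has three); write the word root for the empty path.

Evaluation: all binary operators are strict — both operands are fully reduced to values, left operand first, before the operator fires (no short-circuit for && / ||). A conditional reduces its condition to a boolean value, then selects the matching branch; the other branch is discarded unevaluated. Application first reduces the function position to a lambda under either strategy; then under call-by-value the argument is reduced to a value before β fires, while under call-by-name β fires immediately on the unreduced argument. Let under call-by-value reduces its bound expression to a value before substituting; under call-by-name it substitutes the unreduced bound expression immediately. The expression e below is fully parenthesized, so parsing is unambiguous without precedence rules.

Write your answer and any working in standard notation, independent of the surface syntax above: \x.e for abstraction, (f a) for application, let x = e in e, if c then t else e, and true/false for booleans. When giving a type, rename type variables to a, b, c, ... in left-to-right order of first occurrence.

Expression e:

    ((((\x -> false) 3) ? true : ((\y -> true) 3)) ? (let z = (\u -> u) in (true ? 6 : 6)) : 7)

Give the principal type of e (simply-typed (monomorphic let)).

Answer: Int

Derivation:
\x._ : a -> Bool
  unify a -> Bool ~ Int -> b
  unify a ~ Int
  unify Bool ~ b
_ _ : Bool
  unify Bool ~ Bool
\y._ : c -> Bool
  unify c -> Bool ~ Int -> d
  unify c ~ Int
  unify Bool ~ d
_ _ : Bool
  unify Bool ~ Bool
  unify Bool ~ Bool
u : e
\u._ : e -> e
let z : e -> e
  unify Bool ~ Bool
  unify Int ~ Int
  unify Int ~ Int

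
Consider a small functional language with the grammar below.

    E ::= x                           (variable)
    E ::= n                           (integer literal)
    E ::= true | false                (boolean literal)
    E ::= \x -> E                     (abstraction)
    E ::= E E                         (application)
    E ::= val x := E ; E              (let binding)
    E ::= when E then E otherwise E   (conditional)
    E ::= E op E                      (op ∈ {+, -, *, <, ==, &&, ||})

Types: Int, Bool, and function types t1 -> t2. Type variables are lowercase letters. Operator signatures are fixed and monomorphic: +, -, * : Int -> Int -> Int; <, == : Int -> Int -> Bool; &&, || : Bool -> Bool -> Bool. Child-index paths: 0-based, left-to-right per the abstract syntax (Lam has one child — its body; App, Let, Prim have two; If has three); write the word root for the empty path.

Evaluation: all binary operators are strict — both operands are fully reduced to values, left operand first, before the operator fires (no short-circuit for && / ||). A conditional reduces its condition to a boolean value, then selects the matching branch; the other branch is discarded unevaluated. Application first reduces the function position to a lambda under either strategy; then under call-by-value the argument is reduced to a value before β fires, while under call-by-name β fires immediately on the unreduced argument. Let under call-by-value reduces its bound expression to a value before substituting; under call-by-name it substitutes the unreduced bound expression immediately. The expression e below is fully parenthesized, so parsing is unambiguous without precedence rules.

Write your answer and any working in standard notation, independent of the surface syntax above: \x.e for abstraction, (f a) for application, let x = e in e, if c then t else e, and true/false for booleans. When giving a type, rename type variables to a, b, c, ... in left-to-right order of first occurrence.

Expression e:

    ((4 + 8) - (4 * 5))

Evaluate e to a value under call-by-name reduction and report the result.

Answer: -8

Trace:
step 0: ((4 + 8) - (4 * 5))
step 1: [delta@0] (12 - (4 * 5))
step 2: [delta@1] (12 - 20)
step 3: [delta@root] -8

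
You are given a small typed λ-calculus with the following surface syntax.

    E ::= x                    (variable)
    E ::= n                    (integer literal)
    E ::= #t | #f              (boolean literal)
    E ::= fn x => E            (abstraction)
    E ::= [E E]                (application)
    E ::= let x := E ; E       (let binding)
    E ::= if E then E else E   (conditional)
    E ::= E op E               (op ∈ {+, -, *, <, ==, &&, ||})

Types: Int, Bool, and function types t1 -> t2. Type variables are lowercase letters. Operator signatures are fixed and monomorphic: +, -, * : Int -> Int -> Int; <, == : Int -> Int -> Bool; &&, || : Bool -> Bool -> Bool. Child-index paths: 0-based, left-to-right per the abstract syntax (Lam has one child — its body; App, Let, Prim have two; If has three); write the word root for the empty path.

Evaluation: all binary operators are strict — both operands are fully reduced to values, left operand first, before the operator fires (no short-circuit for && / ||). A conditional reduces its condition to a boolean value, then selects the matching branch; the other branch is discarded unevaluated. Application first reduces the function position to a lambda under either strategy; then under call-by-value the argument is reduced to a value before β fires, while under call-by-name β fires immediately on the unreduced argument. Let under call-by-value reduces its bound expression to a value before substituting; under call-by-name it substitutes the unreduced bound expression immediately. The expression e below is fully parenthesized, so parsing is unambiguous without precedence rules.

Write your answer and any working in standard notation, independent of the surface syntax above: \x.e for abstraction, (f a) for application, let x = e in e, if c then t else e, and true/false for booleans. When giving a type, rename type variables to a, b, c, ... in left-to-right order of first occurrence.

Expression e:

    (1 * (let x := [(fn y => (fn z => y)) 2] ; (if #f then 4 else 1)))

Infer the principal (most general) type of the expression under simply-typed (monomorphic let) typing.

Answer: Int

Working:
  unify Int ~ Int
y : a
\z._ : b -> a
\y._ : a -> b -> a
  unify a -> b -> a ~ Int -> c
  unify a ~ Int
  unify b -> Int ~ c
_ _ : b -> Int
let x : b -> Int
  unify Bool ~ Bool
  unify Int ~ Int
  unify Int ~ Int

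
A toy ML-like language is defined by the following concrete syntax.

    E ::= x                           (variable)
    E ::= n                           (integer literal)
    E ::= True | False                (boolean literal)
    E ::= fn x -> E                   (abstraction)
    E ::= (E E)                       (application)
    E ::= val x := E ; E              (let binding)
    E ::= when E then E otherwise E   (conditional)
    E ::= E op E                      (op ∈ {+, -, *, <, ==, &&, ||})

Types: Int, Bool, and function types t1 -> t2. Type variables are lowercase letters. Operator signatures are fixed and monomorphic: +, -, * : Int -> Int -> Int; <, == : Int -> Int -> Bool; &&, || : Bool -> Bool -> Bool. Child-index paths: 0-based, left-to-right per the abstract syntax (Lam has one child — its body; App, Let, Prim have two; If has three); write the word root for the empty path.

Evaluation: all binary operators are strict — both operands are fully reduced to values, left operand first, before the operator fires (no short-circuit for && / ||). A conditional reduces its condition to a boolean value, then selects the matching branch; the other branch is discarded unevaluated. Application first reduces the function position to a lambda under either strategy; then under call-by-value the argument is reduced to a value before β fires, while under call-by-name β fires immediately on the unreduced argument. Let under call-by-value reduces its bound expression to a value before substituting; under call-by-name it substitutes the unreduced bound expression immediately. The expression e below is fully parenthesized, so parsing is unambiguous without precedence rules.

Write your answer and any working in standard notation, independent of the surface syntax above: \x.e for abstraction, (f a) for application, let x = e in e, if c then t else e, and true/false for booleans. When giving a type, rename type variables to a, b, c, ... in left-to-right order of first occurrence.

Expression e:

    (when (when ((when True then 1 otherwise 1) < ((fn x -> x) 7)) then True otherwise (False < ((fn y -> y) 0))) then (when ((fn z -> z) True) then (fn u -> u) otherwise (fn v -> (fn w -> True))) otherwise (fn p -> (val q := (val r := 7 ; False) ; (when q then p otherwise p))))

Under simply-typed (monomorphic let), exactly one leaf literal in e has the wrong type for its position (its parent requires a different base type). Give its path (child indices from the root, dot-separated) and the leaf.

Answer: 0.2.0 : false

Trace:
  unify Bool ~ Bool
  unify Int ~ Int
  unify Int ~ Int
x : a
\x._ : a -> a
  unify a -> a ~ Int -> b
  unify a ~ Int
  unify Int ~ b
_ _ : Int
  unify Int ~ Int
  unify Bool ~ Bool
  unify Bool ~ Int
  FAIL: mismatch Bool ~ Int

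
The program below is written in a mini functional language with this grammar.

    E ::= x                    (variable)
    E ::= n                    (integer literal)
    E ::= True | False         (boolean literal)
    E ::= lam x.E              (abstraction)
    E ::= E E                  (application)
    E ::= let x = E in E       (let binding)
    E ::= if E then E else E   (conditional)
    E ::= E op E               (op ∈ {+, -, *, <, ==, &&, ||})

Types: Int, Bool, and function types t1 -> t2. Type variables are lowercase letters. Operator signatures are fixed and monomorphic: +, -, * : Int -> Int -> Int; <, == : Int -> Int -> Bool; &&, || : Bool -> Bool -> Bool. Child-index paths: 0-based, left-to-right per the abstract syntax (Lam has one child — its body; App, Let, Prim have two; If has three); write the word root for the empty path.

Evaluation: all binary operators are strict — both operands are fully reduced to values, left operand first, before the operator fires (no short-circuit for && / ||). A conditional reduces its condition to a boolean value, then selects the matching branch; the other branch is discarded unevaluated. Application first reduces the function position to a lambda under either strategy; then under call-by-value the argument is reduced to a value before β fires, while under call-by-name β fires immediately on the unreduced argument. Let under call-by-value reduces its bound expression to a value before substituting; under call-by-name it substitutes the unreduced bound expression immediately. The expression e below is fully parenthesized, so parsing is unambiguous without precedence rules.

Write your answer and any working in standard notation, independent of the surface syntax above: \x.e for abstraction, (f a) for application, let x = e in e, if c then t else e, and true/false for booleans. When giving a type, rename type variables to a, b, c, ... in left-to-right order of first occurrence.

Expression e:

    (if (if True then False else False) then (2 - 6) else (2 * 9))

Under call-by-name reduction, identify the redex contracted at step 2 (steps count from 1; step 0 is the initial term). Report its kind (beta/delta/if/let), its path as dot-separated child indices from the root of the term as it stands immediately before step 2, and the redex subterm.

Trace:
step 0: (if (if true then false else false) then (2 - 6) else (2 * 9))
step 1: [if@0] (if false then (2 - 6) else (2 * 9))
step 2: [if@root] (2 * 9)

Answer: if at root : (if false then (2 - 6) else (2 * 9))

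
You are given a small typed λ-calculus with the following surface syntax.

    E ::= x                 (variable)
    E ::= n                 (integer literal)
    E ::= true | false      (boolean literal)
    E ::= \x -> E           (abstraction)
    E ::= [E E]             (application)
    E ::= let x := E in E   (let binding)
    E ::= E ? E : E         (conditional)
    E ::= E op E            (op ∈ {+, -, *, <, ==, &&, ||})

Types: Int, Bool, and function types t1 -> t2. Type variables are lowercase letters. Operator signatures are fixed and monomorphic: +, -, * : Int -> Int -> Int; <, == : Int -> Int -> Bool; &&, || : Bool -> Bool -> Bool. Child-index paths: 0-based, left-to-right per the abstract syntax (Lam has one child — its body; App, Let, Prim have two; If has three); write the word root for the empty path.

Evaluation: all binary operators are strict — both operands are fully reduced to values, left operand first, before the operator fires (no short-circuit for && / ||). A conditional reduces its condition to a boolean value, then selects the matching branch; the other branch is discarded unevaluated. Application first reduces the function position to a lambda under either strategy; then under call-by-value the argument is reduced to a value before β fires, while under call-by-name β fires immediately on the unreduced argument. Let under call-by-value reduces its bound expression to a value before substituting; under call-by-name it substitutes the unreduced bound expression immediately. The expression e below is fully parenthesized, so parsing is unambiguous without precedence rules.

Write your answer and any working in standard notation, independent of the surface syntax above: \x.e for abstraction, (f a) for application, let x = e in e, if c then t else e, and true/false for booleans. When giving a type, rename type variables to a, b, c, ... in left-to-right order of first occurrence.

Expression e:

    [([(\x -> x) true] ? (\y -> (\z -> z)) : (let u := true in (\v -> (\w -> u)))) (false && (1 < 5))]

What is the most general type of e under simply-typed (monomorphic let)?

Working:
x : a
\x._ : a -> a
  unify a -> a ~ Bool -> b
  unify a ~ Bool
  unify Bool ~ b
_ _ : Bool
  unify Bool ~ Bool
z : d
\z._ : d -> d
\y._ : c -> d -> d
let u : Bool
u : Bool
\w._ : f -> Bool
\v._ : e -> f -> Bool
  unify c -> d -> d ~ e -> f -> Bool
  unify c ~ e
  unify d -> d ~ f -> Bool
  unify d ~ f
  unify f ~ Bool
  unify Bool ~ Bool
  unify Int ~ Int
  unify Int ~ Int
  unify Bool ~ Bool
  unify e -> Bool -> Bool ~ Bool -> g
  unify e ~ Bool
  unify Bool -> Bool ~ g
_ _ : Bool -> Bool

Answer: Bool -> Bool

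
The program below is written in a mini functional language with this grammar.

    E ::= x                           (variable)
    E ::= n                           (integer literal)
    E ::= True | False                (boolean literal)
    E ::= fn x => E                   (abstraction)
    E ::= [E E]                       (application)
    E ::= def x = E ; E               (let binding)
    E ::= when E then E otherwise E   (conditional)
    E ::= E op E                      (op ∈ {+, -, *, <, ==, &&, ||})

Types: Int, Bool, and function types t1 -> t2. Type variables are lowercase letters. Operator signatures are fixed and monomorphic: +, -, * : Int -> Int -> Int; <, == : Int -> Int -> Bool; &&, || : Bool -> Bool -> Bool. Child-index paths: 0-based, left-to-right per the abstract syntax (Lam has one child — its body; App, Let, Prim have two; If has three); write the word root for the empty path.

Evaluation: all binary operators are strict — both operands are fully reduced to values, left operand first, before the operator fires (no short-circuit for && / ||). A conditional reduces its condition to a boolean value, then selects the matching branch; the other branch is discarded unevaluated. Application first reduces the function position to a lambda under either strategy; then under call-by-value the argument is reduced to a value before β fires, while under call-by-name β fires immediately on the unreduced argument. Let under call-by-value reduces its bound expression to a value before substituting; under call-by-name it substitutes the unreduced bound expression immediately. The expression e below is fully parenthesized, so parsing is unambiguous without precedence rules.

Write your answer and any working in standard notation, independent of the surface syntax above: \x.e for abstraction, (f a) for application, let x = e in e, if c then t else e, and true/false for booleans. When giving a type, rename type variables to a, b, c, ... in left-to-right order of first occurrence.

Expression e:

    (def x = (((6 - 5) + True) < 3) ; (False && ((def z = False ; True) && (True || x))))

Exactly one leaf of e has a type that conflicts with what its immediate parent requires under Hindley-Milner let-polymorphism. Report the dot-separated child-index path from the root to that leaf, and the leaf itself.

Answer: 0.0.1 : true

Derivation:
  unify Int ~ Int
  unify Int ~ Int
  unify Int ~ Int
  unify Bool ~ Int
  FAIL: mismatch Bool ~ Int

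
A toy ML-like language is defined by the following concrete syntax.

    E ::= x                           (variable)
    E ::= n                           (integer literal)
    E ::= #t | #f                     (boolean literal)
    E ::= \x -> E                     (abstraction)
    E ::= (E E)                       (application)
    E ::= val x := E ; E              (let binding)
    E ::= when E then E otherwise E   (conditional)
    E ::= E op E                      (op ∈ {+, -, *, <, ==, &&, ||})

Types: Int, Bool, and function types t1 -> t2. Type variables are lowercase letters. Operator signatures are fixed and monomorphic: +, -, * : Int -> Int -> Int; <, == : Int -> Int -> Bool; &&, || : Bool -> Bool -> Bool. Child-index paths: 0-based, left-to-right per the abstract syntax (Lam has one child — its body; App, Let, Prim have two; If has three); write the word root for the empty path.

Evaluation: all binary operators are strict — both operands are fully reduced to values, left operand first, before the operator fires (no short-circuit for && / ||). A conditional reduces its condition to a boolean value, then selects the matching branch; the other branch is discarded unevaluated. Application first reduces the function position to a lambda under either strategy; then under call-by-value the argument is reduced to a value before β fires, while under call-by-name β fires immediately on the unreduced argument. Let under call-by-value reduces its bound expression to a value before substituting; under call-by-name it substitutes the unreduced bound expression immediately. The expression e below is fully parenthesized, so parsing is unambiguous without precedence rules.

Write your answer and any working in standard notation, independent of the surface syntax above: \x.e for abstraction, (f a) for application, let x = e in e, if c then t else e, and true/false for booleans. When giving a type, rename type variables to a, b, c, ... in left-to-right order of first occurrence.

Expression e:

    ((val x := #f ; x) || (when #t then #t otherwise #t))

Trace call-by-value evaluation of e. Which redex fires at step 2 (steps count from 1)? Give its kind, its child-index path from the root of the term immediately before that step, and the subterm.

Trace:
step 0: ((let x = false in x) || (if true then true else true))
step 1: [let@0] (false || (if true then true else true))
step 2: [if@1] (false || true)

Answer: if at 1 : (if true then true else true)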